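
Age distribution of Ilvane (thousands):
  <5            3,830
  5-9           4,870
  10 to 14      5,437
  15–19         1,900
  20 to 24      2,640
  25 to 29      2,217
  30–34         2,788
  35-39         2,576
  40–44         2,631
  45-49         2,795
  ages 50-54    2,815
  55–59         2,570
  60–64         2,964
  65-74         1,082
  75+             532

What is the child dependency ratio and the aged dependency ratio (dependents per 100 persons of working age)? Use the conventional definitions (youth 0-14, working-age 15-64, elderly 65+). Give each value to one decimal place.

Youth dependency ratio: 54.6
Old-age dependency ratio: 6.2

0–14: 3,830 + 4,870 + 5,437 = 14,137
15–64: 1,900 + 2,640 + 2,217 + 2,788 + 2,576 + 2,631 + 2,795 + 2,815 + 2,570 + 2,964 = 25,896
65+: 1,082 + 532 = 1,614
Youth dependency ratio = 14,137 / 25,896 × 100 = 54.6
Old-age dependency ratio = 1,614 / 25,896 × 100 = 6.2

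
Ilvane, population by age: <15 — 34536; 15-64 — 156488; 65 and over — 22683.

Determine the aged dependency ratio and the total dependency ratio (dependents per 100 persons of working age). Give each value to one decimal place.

Old-age dependency ratio: 14.5
Total dependency ratio: 36.6

Old-age dependency ratio = 22683 / 156488 × 100 = 14.5
Total dependency ratio = (34536 + 22683) / 156488 × 100 = 57219 / 156488 × 100 = 36.6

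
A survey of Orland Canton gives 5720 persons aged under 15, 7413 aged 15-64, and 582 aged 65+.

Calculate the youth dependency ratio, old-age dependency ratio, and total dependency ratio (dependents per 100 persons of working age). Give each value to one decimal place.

Youth dependency ratio: 77.2
Old-age dependency ratio: 7.9
Total dependency ratio: 85.0

Youth dependency ratio = 5720 / 7413 × 100 = 77.2
Old-age dependency ratio = 582 / 7413 × 100 = 7.9
Total dependency ratio = (5720 + 582) / 7413 × 100 = 6302 / 7413 × 100 = 85.0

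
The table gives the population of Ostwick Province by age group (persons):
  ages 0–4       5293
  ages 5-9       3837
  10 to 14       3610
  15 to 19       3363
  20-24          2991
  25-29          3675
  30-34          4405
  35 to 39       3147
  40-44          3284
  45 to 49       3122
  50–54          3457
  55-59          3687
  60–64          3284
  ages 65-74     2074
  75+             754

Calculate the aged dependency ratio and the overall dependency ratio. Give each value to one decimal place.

0–14: 5293 + 3837 + 3610 = 12740
15–64: 3363 + 2991 + 3675 + 4405 + 3147 + 3284 + 3122 + 3457 + 3687 + 3284 = 34415
65+: 2074 + 754 = 2828
Old-age dependency ratio = 2828 / 34415 × 100 = 8.2
Total dependency ratio = (12740 + 2828) / 34415 × 100 = 15568 / 34415 × 100 = 45.2

Old-age dependency ratio: 8.2
Total dependency ratio: 45.2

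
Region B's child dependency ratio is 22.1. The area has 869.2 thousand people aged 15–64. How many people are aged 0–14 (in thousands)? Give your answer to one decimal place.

Aged 0–14: 192.1

Youth dependency ratio = youth / working-age × 100
22.1 = Y / 869.2 × 100
⇒ 192.1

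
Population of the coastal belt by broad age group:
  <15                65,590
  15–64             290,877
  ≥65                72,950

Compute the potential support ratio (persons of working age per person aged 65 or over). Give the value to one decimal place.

Potential support ratio = 290,877 / 72,950 = 4.0

Potential support ratio: 4.0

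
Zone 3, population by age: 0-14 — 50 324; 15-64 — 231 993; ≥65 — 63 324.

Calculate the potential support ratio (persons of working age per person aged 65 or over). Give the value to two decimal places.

Potential support ratio = 231 993 / 63 324 = 3.66

Potential support ratio: 3.66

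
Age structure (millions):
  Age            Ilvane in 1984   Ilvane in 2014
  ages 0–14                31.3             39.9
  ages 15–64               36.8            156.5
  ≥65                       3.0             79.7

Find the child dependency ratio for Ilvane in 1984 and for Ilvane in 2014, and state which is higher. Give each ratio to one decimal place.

Ilvane in 1984: 31.3 / 36.8 × 100 = 85.1
Ilvane in 2014: 39.9 / 156.5 × 100 = 25.5

Ilvane in 1984: 85.1
Ilvane in 2014: 25.5
Higher: Ilvane in 1984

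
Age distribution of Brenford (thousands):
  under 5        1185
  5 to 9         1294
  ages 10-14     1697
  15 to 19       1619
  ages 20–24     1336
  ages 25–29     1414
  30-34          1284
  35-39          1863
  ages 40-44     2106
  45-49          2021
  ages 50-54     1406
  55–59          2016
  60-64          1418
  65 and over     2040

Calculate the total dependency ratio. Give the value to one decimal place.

Total dependency ratio: 37.7

0–14: 1185 + 1294 + 1697 = 4176
15–64: 1619 + 1336 + 1414 + 1284 + 1863 + 2106 + 2021 + 1406 + 2016 + 1418 = 16483
65+: 2040
Total dependency ratio = (4176 + 2040) / 16483 × 100 = 6216 / 16483 × 100 = 37.7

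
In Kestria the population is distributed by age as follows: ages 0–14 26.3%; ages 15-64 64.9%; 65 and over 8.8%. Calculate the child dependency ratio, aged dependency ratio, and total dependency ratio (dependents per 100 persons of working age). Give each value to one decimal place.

Youth dependency ratio: 40.5
Old-age dependency ratio: 13.6
Total dependency ratio: 54.1

Youth dependency ratio = 26.3 / 64.9 × 100 = 40.5
Old-age dependency ratio = 8.8 / 64.9 × 100 = 13.6
Total dependency ratio = (26.3 + 8.8) / 64.9 × 100 = 35.1 / 64.9 × 100 = 54.1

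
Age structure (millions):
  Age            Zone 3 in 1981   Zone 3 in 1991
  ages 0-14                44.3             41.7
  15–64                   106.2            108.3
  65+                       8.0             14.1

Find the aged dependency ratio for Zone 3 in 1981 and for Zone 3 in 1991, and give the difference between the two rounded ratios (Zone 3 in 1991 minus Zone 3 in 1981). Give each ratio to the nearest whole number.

Zone 3 in 1981: 8
Zone 3 in 1991: 13
Difference: +5

Zone 3 in 1981: 8.0 / 106.2 × 100 = 8
Zone 3 in 1991: 14.1 / 108.3 × 100 = 13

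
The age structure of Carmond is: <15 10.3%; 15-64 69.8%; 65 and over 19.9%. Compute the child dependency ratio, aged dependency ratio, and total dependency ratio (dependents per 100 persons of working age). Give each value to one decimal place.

Youth dependency ratio = 10.3 / 69.8 × 100 = 14.8
Old-age dependency ratio = 19.9 / 69.8 × 100 = 28.5
Total dependency ratio = (10.3 + 19.9) / 69.8 × 100 = 30.2 / 69.8 × 100 = 43.3

Youth dependency ratio: 14.8
Old-age dependency ratio: 28.5
Total dependency ratio: 43.3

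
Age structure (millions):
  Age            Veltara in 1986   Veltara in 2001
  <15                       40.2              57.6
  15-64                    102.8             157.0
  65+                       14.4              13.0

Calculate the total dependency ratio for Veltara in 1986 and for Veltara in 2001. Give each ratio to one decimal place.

Veltara in 1986: (40.2 + 14.4) / 102.8 × 100 = 54.6 / 102.8 × 100 = 53.1
Veltara in 2001: (57.6 + 13.0) / 157.0 × 100 = 70.6 / 157.0 × 100 = 45.0

Veltara in 1986: 53.1
Veltara in 2001: 45.0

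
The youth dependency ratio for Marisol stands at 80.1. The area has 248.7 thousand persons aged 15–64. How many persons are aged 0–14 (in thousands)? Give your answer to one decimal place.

Aged 0–14: 199.2

Youth dependency ratio = youth / working-age × 100
80.1 = Y / 248.7 × 100
⇒ 199.2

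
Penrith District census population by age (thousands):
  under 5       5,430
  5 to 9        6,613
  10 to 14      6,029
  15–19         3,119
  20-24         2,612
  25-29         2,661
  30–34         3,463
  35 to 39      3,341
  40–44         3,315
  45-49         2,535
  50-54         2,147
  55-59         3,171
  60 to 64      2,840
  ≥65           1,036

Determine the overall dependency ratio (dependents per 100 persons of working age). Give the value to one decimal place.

Total dependency ratio: 65.4

0–14: 5,430 + 6,613 + 6,029 = 18,072
15–64: 3,119 + 2,612 + 2,661 + 3,463 + 3,341 + 3,315 + 2,535 + 2,147 + 3,171 + 2,840 = 29,204
65+: 1,036
Total dependency ratio = (18,072 + 1,036) / 29,204 × 100 = 19,108 / 29,204 × 100 = 65.4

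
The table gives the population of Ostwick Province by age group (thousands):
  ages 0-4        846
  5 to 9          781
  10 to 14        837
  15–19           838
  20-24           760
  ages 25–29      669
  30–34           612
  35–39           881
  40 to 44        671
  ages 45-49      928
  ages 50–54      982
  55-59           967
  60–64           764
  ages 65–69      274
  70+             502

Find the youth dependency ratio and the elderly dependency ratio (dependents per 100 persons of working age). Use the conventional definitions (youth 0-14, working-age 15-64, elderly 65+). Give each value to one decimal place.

Youth dependency ratio: 30.5
Old-age dependency ratio: 9.6

0–14: 846 + 781 + 837 = 2,464
15–64: 838 + 760 + 669 + 612 + 881 + 671 + 928 + 982 + 967 + 764 = 8,072
65+: 274 + 502 = 776
Youth dependency ratio = 2,464 / 8,072 × 100 = 30.5
Old-age dependency ratio = 776 / 8,072 × 100 = 9.6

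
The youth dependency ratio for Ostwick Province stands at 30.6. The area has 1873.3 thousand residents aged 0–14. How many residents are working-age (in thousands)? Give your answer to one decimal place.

Youth dependency ratio = youth / working-age × 100
30.6 = 1873.3 / W × 100
⇒ 6121.9

Working-age: 6121.9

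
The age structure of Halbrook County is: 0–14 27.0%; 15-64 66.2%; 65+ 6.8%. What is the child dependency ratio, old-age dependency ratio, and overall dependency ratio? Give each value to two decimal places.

Youth dependency ratio = 27.0 / 66.2 × 100 = 40.79
Old-age dependency ratio = 6.8 / 66.2 × 100 = 10.27
Total dependency ratio = (27.0 + 6.8) / 66.2 × 100 = 33.8 / 66.2 × 100 = 51.06

Youth dependency ratio: 40.79
Old-age dependency ratio: 10.27
Total dependency ratio: 51.06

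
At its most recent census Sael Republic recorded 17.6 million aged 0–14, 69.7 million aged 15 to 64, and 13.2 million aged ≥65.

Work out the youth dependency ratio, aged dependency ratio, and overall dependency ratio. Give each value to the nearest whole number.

Youth dependency ratio: 25
Old-age dependency ratio: 19
Total dependency ratio: 44

Youth dependency ratio = 17.6 / 69.7 × 100 = 25
Old-age dependency ratio = 13.2 / 69.7 × 100 = 19
Total dependency ratio = (17.6 + 13.2) / 69.7 × 100 = 30.8 / 69.7 × 100 = 44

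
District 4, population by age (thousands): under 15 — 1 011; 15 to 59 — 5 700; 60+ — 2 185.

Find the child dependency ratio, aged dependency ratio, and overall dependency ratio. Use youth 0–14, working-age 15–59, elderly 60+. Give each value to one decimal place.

Youth dependency ratio: 17.7
Old-age dependency ratio: 38.3
Total dependency ratio: 56.1

Youth dependency ratio = 1 011 / 5 700 × 100 = 17.7
Old-age dependency ratio = 2 185 / 5 700 × 100 = 38.3
Total dependency ratio = (1 011 + 2 185) / 5 700 × 100 = 3 196 / 5 700 × 100 = 56.1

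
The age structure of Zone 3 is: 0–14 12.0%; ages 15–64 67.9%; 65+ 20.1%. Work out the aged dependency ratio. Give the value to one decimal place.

Old-age dependency ratio: 29.6

Old-age dependency ratio = 20.1 / 67.9 × 100 = 29.6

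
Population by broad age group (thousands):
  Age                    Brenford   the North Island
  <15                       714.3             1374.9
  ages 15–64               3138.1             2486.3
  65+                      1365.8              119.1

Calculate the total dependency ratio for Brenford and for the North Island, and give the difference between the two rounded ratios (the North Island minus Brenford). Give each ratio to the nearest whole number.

Brenford: (714.3 + 1365.8) / 3138.1 × 100 = 2080.1 / 3138.1 × 100 = 66
the North Island: (1374.9 + 119.1) / 2486.3 × 100 = 1494.0 / 2486.3 × 100 = 60

Brenford: 66
the North Island: 60
Difference: -6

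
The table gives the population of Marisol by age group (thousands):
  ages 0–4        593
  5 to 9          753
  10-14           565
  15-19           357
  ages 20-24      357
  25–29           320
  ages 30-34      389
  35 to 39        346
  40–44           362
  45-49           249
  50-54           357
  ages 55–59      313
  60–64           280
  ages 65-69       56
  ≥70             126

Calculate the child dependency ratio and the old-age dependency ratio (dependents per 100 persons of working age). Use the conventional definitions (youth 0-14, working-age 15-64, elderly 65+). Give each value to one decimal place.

Youth dependency ratio: 57.4
Old-age dependency ratio: 5.5

0–14: 593 + 753 + 565 = 1 911
15–64: 357 + 357 + 320 + 389 + 346 + 362 + 249 + 357 + 313 + 280 = 3 330
65+: 56 + 126 = 182
Youth dependency ratio = 1 911 / 3 330 × 100 = 57.4
Old-age dependency ratio = 182 / 3 330 × 100 = 5.5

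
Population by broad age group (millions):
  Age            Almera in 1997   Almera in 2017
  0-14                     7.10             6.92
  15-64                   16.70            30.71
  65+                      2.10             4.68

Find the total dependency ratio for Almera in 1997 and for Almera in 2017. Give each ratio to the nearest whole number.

Almera in 1997: (7.10 + 2.10) / 16.70 × 100 = 9.20 / 16.70 × 100 = 55
Almera in 2017: (6.92 + 4.68) / 30.71 × 100 = 11.60 / 30.71 × 100 = 38

Almera in 1997: 55
Almera in 2017: 38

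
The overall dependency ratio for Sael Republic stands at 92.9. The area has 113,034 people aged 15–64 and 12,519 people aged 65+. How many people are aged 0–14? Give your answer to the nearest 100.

Total dependency ratio = (youth + elderly) / working-age × 100
92.9 = (Y + 12,519) / 113,034 × 100
⇒ 92,500

Aged 0–14: 92,500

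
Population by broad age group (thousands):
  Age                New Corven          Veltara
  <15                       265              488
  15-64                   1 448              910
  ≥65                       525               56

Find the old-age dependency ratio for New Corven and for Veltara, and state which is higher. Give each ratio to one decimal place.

New Corven: 525 / 1 448 × 100 = 36.3
Veltara: 56 / 910 × 100 = 6.2

New Corven: 36.3
Veltara: 6.2
Higher: New Corven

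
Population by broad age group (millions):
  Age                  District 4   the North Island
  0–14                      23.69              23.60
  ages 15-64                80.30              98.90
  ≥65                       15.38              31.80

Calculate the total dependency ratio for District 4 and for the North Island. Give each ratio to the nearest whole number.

District 4: 49
the North Island: 56

District 4: (23.69 + 15.38) / 80.30 × 100 = 39.07 / 80.30 × 100 = 49
the North Island: (23.60 + 31.80) / 98.90 × 100 = 55.40 / 98.90 × 100 = 56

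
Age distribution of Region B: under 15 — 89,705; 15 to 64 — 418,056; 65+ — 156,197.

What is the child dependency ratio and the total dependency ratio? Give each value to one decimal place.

Youth dependency ratio = 89,705 / 418,056 × 100 = 21.5
Total dependency ratio = (89,705 + 156,197) / 418,056 × 100 = 245,902 / 418,056 × 100 = 58.8

Youth dependency ratio: 21.5
Total dependency ratio: 58.8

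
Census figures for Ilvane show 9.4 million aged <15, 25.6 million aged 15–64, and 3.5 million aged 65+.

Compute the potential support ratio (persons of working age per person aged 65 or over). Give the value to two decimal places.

Potential support ratio: 7.31

Potential support ratio = 25.6 / 3.5 = 7.31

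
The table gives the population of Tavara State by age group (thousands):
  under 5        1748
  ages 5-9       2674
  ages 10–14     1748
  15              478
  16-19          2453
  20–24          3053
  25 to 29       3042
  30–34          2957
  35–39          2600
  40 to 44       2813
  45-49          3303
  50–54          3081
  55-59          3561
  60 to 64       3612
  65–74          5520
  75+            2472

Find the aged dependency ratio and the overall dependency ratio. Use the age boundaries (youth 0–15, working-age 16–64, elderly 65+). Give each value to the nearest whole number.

0–15: 1748 + 2674 + 1748 + 478 = 6648
16–64: 2453 + 3053 + 3042 + 2957 + 2600 + 2813 + 3303 + 3081 + 3561 + 3612 = 30475
65+: 5520 + 2472 = 7992
Old-age dependency ratio = 7992 / 30475 × 100 = 26
Total dependency ratio = (6648 + 7992) / 30475 × 100 = 14640 / 30475 × 100 = 48

Old-age dependency ratio: 26
Total dependency ratio: 48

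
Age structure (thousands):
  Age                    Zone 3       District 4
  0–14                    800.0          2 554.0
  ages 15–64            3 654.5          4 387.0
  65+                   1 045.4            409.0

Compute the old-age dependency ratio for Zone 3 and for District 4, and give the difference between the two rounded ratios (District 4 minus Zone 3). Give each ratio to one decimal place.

Zone 3: 28.6
District 4: 9.3
Difference: -19.3

Zone 3: 1 045.4 / 3 654.5 × 100 = 28.6
District 4: 409.0 / 4 387.0 × 100 = 9.3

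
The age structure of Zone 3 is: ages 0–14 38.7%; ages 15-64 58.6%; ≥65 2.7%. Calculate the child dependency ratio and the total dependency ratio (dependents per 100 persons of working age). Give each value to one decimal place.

Youth dependency ratio: 66.0
Total dependency ratio: 70.6

Youth dependency ratio = 38.7 / 58.6 × 100 = 66.0
Total dependency ratio = (38.7 + 2.7) / 58.6 × 100 = 41.4 / 58.6 × 100 = 70.6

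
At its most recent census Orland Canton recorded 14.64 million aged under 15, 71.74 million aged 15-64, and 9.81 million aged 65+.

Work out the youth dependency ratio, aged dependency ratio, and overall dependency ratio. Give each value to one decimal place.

Youth dependency ratio: 20.4
Old-age dependency ratio: 13.7
Total dependency ratio: 34.1

Youth dependency ratio = 14.64 / 71.74 × 100 = 20.4
Old-age dependency ratio = 9.81 / 71.74 × 100 = 13.7
Total dependency ratio = (14.64 + 9.81) / 71.74 × 100 = 24.45 / 71.74 × 100 = 34.1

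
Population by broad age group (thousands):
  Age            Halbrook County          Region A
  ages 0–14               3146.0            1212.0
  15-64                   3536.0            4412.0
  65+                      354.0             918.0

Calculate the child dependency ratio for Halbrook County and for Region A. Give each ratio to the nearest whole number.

Halbrook County: 89
Region A: 27

Halbrook County: 3146.0 / 3536.0 × 100 = 89
Region A: 1212.0 / 4412.0 × 100 = 27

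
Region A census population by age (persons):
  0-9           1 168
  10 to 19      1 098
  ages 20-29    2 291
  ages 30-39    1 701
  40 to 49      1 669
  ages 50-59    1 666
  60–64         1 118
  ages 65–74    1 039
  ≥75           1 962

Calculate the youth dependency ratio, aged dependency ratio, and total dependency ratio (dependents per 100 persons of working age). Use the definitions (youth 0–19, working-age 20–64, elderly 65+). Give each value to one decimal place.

0–19: 1 168 + 1 098 = 2 266
20–64: 2 291 + 1 701 + 1 669 + 1 666 + 1 118 = 8 445
65+: 1 039 + 1 962 = 3 001
Youth dependency ratio = 2 266 / 8 445 × 100 = 26.8
Old-age dependency ratio = 3 001 / 8 445 × 100 = 35.5
Total dependency ratio = (2 266 + 3 001) / 8 445 × 100 = 5 267 / 8 445 × 100 = 62.4

Youth dependency ratio: 26.8
Old-age dependency ratio: 35.5
Total dependency ratio: 62.4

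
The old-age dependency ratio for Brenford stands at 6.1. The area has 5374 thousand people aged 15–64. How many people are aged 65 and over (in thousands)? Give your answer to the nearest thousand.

Old-age dependency ratio = elderly / working-age × 100
6.1 = E / 5374 × 100
⇒ 328

Aged 65 and over: 328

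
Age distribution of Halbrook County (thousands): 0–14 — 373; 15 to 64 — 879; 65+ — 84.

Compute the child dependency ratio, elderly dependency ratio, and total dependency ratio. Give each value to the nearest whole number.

Youth dependency ratio = 373 / 879 × 100 = 42
Old-age dependency ratio = 84 / 879 × 100 = 10
Total dependency ratio = (373 + 84) / 879 × 100 = 457 / 879 × 100 = 52

Youth dependency ratio: 42
Old-age dependency ratio: 10
Total dependency ratio: 52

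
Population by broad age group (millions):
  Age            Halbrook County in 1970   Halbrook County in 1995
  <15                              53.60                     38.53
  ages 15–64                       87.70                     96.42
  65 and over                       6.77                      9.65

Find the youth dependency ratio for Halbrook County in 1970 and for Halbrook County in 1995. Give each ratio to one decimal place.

Halbrook County in 1970: 53.60 / 87.70 × 100 = 61.1
Halbrook County in 1995: 38.53 / 96.42 × 100 = 40.0

Halbrook County in 1970: 61.1
Halbrook County in 1995: 40.0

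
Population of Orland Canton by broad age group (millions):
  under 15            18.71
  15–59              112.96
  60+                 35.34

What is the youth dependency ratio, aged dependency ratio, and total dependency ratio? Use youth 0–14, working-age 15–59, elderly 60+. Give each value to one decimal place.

Youth dependency ratio = 18.71 / 112.96 × 100 = 16.6
Old-age dependency ratio = 35.34 / 112.96 × 100 = 31.3
Total dependency ratio = (18.71 + 35.34) / 112.96 × 100 = 54.05 / 112.96 × 100 = 47.8

Youth dependency ratio: 16.6
Old-age dependency ratio: 31.3
Total dependency ratio: 47.8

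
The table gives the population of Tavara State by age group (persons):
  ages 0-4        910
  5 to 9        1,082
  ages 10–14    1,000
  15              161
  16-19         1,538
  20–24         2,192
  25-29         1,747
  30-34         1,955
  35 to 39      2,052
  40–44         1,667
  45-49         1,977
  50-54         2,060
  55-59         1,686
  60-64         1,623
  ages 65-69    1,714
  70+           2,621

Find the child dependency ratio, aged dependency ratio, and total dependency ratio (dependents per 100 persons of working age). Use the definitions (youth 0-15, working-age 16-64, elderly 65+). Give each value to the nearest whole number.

Youth dependency ratio: 17
Old-age dependency ratio: 23
Total dependency ratio: 40

0–15: 910 + 1,082 + 1,000 + 161 = 3,153
16–64: 1,538 + 2,192 + 1,747 + 1,955 + 2,052 + 1,667 + 1,977 + 2,060 + 1,686 + 1,623 = 18,497
65+: 1,714 + 2,621 = 4,335
Youth dependency ratio = 3,153 / 18,497 × 100 = 17
Old-age dependency ratio = 4,335 / 18,497 × 100 = 23
Total dependency ratio = (3,153 + 4,335) / 18,497 × 100 = 7,488 / 18,497 × 100 = 40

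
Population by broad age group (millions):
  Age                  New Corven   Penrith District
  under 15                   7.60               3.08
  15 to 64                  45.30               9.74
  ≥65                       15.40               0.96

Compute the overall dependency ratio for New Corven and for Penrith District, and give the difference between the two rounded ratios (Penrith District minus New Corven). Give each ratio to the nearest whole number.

New Corven: 51
Penrith District: 41
Difference: -10

New Corven: (7.60 + 15.40) / 45.30 × 100 = 23.00 / 45.30 × 100 = 51
Penrith District: (3.08 + 0.96) / 9.74 × 100 = 4.04 / 9.74 × 100 = 41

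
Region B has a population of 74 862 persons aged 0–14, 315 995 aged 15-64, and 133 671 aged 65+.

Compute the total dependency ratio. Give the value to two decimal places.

Total dependency ratio: 65.99

Total dependency ratio = (74 862 + 133 671) / 315 995 × 100 = 208 533 / 315 995 × 100 = 65.99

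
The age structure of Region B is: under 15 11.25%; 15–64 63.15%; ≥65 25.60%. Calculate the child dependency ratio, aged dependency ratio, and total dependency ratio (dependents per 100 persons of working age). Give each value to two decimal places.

Youth dependency ratio: 17.81
Old-age dependency ratio: 40.54
Total dependency ratio: 58.35

Youth dependency ratio = 11.25 / 63.15 × 100 = 17.81
Old-age dependency ratio = 25.60 / 63.15 × 100 = 40.54
Total dependency ratio = (11.25 + 25.60) / 63.15 × 100 = 36.85 / 63.15 × 100 = 58.35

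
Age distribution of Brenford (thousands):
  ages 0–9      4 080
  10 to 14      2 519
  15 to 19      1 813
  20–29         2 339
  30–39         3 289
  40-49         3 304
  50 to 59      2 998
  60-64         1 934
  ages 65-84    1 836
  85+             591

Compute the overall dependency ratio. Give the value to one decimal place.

Total dependency ratio: 57.6

0–14: 4 080 + 2 519 = 6 599
15–64: 1 813 + 2 339 + 3 289 + 3 304 + 2 998 + 1 934 = 15 677
65+: 1 836 + 591 = 2 427
Total dependency ratio = (6 599 + 2 427) / 15 677 × 100 = 9 026 / 15 677 × 100 = 57.6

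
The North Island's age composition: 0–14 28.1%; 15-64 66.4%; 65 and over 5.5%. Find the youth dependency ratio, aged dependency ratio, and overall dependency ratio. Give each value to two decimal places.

Youth dependency ratio = 28.1 / 66.4 × 100 = 42.32
Old-age dependency ratio = 5.5 / 66.4 × 100 = 8.28
Total dependency ratio = (28.1 + 5.5) / 66.4 × 100 = 33.6 / 66.4 × 100 = 50.60

Youth dependency ratio: 42.32
Old-age dependency ratio: 8.28
Total dependency ratio: 50.60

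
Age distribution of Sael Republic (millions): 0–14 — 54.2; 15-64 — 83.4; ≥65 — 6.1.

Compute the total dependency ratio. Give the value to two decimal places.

Total dependency ratio = (54.2 + 6.1) / 83.4 × 100 = 60.3 / 83.4 × 100 = 72.30

Total dependency ratio: 72.30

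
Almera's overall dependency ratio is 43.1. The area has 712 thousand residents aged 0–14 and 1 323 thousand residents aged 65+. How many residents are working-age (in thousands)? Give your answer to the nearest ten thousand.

Working-age: 4 720

Total dependency ratio = (youth + elderly) / working-age × 100
43.1 = (712 + 1 323) / W × 100
⇒ 4 720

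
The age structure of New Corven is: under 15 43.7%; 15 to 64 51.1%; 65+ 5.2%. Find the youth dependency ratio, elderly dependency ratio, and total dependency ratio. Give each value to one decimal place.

Youth dependency ratio: 85.5
Old-age dependency ratio: 10.2
Total dependency ratio: 95.7

Youth dependency ratio = 43.7 / 51.1 × 100 = 85.5
Old-age dependency ratio = 5.2 / 51.1 × 100 = 10.2
Total dependency ratio = (43.7 + 5.2) / 51.1 × 100 = 48.9 / 51.1 × 100 = 95.7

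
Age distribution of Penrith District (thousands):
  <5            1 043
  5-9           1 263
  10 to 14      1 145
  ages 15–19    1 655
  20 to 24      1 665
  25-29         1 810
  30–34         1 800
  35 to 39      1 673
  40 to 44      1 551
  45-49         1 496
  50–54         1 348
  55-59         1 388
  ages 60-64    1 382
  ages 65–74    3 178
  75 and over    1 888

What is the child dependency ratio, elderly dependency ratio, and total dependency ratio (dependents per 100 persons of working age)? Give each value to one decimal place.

0–14: 1 043 + 1 263 + 1 145 = 3 451
15–64: 1 655 + 1 665 + 1 810 + 1 800 + 1 673 + 1 551 + 1 496 + 1 348 + 1 388 + 1 382 = 15 768
65+: 3 178 + 1 888 = 5 066
Youth dependency ratio = 3 451 / 15 768 × 100 = 21.9
Old-age dependency ratio = 5 066 / 15 768 × 100 = 32.1
Total dependency ratio = (3 451 + 5 066) / 15 768 × 100 = 8 517 / 15 768 × 100 = 54.0

Youth dependency ratio: 21.9
Old-age dependency ratio: 32.1
Total dependency ratio: 54.0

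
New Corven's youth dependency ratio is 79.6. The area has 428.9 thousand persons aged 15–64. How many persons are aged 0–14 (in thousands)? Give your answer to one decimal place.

Youth dependency ratio = youth / working-age × 100
79.6 = Y / 428.9 × 100
⇒ 341.4

Aged 0–14: 341.4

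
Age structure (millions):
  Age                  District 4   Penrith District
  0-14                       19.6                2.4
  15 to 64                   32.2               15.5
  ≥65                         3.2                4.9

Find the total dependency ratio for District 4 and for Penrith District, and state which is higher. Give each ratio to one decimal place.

District 4: (19.6 + 3.2) / 32.2 × 100 = 22.8 / 32.2 × 100 = 70.8
Penrith District: (2.4 + 4.9) / 15.5 × 100 = 7.3 / 15.5 × 100 = 47.1

District 4: 70.8
Penrith District: 47.1
Higher: District 4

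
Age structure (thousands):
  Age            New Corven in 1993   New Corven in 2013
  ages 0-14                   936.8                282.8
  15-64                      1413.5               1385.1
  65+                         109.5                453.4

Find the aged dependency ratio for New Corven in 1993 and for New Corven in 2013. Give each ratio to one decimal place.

New Corven in 1993: 109.5 / 1413.5 × 100 = 7.7
New Corven in 2013: 453.4 / 1385.1 × 100 = 32.7

New Corven in 1993: 7.7
New Corven in 2013: 32.7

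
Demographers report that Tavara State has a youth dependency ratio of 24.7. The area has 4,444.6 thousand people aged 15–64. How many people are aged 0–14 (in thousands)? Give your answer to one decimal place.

Aged 0–14: 1,097.8

Youth dependency ratio = youth / working-age × 100
24.7 = Y / 4,444.6 × 100
⇒ 1,097.8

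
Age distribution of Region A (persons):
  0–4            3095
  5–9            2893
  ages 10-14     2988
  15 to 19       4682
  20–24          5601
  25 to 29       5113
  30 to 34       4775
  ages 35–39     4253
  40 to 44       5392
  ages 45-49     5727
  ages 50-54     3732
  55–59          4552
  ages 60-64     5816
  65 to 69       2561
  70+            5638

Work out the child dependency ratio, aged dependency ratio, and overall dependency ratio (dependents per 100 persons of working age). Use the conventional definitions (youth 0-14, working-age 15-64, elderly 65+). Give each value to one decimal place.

Youth dependency ratio: 18.1
Old-age dependency ratio: 16.5
Total dependency ratio: 34.6

0–14: 3095 + 2893 + 2988 = 8976
15–64: 4682 + 5601 + 5113 + 4775 + 4253 + 5392 + 5727 + 3732 + 4552 + 5816 = 49643
65+: 2561 + 5638 = 8199
Youth dependency ratio = 8976 / 49643 × 100 = 18.1
Old-age dependency ratio = 8199 / 49643 × 100 = 16.5
Total dependency ratio = (8976 + 8199) / 49643 × 100 = 17175 / 49643 × 100 = 34.6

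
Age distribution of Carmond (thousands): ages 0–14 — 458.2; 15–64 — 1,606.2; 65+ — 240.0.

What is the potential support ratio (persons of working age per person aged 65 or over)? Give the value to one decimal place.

Potential support ratio: 6.7

Potential support ratio = 1,606.2 / 240.0 = 6.7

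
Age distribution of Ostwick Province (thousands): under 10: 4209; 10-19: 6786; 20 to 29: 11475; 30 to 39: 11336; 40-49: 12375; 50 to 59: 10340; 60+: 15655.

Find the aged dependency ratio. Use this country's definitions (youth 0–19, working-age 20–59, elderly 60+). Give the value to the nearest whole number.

0–19: 4209 + 6786 = 10995
20–59: 11475 + 11336 + 12375 + 10340 = 45526
60+: 15655
Old-age dependency ratio = 15655 / 45526 × 100 = 34

Old-age dependency ratio: 34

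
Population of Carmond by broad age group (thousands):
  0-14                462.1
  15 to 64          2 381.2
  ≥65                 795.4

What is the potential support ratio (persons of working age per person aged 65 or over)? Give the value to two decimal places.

Potential support ratio = 2 381.2 / 795.4 = 2.99

Potential support ratio: 2.99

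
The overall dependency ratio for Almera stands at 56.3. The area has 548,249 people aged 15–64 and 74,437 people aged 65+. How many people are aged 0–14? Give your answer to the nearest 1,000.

Total dependency ratio = (youth + elderly) / working-age × 100
56.3 = (Y + 74,437) / 548,249 × 100
⇒ 234,000

Aged 0–14: 234,000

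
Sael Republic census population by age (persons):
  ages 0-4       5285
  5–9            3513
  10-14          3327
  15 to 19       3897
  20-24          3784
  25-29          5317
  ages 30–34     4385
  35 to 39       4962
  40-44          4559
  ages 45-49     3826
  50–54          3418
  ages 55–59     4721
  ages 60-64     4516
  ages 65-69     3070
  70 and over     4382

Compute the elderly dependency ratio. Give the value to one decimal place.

Old-age dependency ratio: 17.2

0–14: 5285 + 3513 + 3327 = 12125
15–64: 3897 + 3784 + 5317 + 4385 + 4962 + 4559 + 3826 + 3418 + 4721 + 4516 = 43385
65+: 3070 + 4382 = 7452
Old-age dependency ratio = 7452 / 43385 × 100 = 17.2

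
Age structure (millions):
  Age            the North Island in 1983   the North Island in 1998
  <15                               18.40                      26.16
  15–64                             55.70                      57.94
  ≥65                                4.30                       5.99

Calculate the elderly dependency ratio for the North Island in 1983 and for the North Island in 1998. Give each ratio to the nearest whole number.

the North Island in 1983: 8
the North Island in 1998: 10

the North Island in 1983: 4.30 / 55.70 × 100 = 8
the North Island in 1998: 5.99 / 57.94 × 100 = 10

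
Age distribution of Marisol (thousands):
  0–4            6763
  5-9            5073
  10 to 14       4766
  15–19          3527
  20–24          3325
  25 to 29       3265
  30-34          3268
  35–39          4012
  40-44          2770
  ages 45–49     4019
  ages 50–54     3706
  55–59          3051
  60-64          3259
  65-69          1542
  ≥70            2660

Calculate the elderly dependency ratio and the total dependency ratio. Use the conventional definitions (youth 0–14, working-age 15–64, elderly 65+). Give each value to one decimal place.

0–14: 6763 + 5073 + 4766 = 16602
15–64: 3527 + 3325 + 3265 + 3268 + 4012 + 2770 + 4019 + 3706 + 3051 + 3259 = 34202
65+: 1542 + 2660 = 4202
Old-age dependency ratio = 4202 / 34202 × 100 = 12.3
Total dependency ratio = (16602 + 4202) / 34202 × 100 = 20804 / 34202 × 100 = 60.8

Old-age dependency ratio: 12.3
Total dependency ratio: 60.8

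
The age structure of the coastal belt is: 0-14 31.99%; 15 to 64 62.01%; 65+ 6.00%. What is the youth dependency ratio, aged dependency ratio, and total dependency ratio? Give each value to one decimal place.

Youth dependency ratio = 31.99 / 62.01 × 100 = 51.6
Old-age dependency ratio = 6.00 / 62.01 × 100 = 9.7
Total dependency ratio = (31.99 + 6.00) / 62.01 × 100 = 37.99 / 62.01 × 100 = 61.3

Youth dependency ratio: 51.6
Old-age dependency ratio: 9.7
Total dependency ratio: 61.3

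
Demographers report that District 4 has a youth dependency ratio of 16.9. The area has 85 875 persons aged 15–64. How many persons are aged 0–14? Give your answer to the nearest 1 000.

Youth dependency ratio = youth / working-age × 100
16.9 = Y / 85 875 × 100
⇒ 15 000

Aged 0–14: 15 000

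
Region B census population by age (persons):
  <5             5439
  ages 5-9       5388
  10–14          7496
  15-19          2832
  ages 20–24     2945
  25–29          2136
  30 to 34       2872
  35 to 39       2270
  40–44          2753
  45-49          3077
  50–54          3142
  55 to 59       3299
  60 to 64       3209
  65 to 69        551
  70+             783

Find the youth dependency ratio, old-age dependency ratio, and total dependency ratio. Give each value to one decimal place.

Youth dependency ratio: 64.2
Old-age dependency ratio: 4.7
Total dependency ratio: 68.9

0–14: 5439 + 5388 + 7496 = 18323
15–64: 2832 + 2945 + 2136 + 2872 + 2270 + 2753 + 3077 + 3142 + 3299 + 3209 = 28535
65+: 551 + 783 = 1334
Youth dependency ratio = 18323 / 28535 × 100 = 64.2
Old-age dependency ratio = 1334 / 28535 × 100 = 4.7
Total dependency ratio = (18323 + 1334) / 28535 × 100 = 19657 / 28535 × 100 = 68.9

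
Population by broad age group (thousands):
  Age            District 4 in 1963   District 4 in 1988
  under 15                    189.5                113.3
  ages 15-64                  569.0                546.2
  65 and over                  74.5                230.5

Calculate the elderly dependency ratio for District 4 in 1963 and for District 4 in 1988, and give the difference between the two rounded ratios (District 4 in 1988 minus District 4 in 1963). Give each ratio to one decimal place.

District 4 in 1963: 13.1
District 4 in 1988: 42.2
Difference: +29.1

District 4 in 1963: 74.5 / 569.0 × 100 = 13.1
District 4 in 1988: 230.5 / 546.2 × 100 = 42.2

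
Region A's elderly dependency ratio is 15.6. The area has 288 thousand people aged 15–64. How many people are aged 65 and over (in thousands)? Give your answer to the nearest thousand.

Aged 65 and over: 45

Old-age dependency ratio = elderly / working-age × 100
15.6 = E / 288 × 100
⇒ 45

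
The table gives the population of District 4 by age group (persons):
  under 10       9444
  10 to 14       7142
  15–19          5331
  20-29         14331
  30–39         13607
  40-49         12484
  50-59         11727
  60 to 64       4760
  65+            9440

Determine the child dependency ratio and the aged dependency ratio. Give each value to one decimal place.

Youth dependency ratio: 26.6
Old-age dependency ratio: 15.2

0–14: 9444 + 7142 = 16586
15–64: 5331 + 14331 + 13607 + 12484 + 11727 + 4760 = 62240
65+: 9440
Youth dependency ratio = 16586 / 62240 × 100 = 26.6
Old-age dependency ratio = 9440 / 62240 × 100 = 15.2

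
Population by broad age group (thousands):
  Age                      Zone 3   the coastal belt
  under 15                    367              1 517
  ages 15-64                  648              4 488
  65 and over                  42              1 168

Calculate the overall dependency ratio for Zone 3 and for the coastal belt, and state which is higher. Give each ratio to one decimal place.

Zone 3: 63.1
the coastal belt: 59.8
Higher: Zone 3

Zone 3: (367 + 42) / 648 × 100 = 409 / 648 × 100 = 63.1
the coastal belt: (1 517 + 1 168) / 4 488 × 100 = 2 685 / 4 488 × 100 = 59.8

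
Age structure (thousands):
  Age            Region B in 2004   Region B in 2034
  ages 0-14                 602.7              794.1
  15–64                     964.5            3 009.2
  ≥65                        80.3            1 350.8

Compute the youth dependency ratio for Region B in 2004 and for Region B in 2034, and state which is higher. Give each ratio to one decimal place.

Region B in 2004: 602.7 / 964.5 × 100 = 62.5
Region B in 2034: 794.1 / 3 009.2 × 100 = 26.4

Region B in 2004: 62.5
Region B in 2034: 26.4
Higher: Region B in 2004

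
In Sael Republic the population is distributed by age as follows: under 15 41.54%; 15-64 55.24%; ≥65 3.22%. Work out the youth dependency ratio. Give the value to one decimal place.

Youth dependency ratio = 41.54 / 55.24 × 100 = 75.2

Youth dependency ratio: 75.2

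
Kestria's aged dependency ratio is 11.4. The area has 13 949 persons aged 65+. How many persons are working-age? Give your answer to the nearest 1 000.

Working-age: 122 000

Old-age dependency ratio = elderly / working-age × 100
11.4 = 13 949 / W × 100
⇒ 122 000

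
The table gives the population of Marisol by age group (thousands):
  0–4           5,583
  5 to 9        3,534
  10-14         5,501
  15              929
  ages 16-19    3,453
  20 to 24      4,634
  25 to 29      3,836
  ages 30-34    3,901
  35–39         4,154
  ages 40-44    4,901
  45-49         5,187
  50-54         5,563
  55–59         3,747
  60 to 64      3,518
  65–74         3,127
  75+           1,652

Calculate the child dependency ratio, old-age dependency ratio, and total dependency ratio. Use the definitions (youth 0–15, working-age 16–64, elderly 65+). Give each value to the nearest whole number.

Youth dependency ratio: 36
Old-age dependency ratio: 11
Total dependency ratio: 47

0–15: 5,583 + 3,534 + 5,501 + 929 = 15,547
16–64: 3,453 + 4,634 + 3,836 + 3,901 + 4,154 + 4,901 + 5,187 + 5,563 + 3,747 + 3,518 = 42,894
65+: 3,127 + 1,652 = 4,779
Youth dependency ratio = 15,547 / 42,894 × 100 = 36
Old-age dependency ratio = 4,779 / 42,894 × 100 = 11
Total dependency ratio = (15,547 + 4,779) / 42,894 × 100 = 20,326 / 42,894 × 100 = 47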